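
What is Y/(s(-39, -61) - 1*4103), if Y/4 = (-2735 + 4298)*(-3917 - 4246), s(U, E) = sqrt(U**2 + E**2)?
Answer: 69798972276/5609789 + 17011692*sqrt(5242)/5609789 ≈ 12662.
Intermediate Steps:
s(U, E) = sqrt(E**2 + U**2)
Y = -51035076 (Y = 4*((-2735 + 4298)*(-3917 - 4246)) = 4*(1563*(-8163)) = 4*(-12758769) = -51035076)
Y/(s(-39, -61) - 1*4103) = -51035076/(sqrt((-61)**2 + (-39)**2) - 1*4103) = -51035076/(sqrt(3721 + 1521) - 4103) = -51035076/(sqrt(5242) - 4103) = -51035076/(-4103 + sqrt(5242))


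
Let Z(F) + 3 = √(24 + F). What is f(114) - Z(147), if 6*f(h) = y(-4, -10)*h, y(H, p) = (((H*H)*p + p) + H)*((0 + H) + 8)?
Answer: -13221 - 3*√19 ≈ -13234.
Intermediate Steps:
Z(F) = -3 + √(24 + F)
y(H, p) = (8 + H)*(H + p + p*H²) (y(H, p) = ((H²*p + p) + H)*(H + 8) = ((p*H² + p) + H)*(8 + H) = ((p + p*H²) + H)*(8 + H) = (H + p + p*H²)*(8 + H) = (8 + H)*(H + p + p*H²))
f(h) = -116*h (f(h) = (((-4)² + 8*(-4) + 8*(-10) - 4*(-10) - 10*(-4)³ + 8*(-10)*(-4)²)*h)/6 = ((16 - 32 - 80 + 40 - 10*(-64) + 8*(-10)*16)*h)/6 = ((16 - 32 - 80 + 40 + 640 - 1280)*h)/6 = (-696*h)/6 = -116*h)
f(114) - Z(147) = -116*114 - (-3 + √(24 + 147)) = -13224 - (-3 + √171) = -13224 - (-3 + 3*√19) = -13224 + (3 - 3*√19) = -13221 - 3*√19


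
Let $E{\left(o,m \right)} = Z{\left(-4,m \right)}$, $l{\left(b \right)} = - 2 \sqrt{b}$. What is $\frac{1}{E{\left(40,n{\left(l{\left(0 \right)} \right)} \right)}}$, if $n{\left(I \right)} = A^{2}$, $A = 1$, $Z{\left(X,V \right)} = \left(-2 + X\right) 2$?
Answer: $- \frac{1}{12} \approx -0.083333$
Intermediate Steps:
$Z{\left(X,V \right)} = -4 + 2 X$
$n{\left(I \right)} = 1$ ($n{\left(I \right)} = 1^{2} = 1$)
$E{\left(o,m \right)} = -12$ ($E{\left(o,m \right)} = -4 + 2 \left(-4\right) = -4 - 8 = -12$)
$\frac{1}{E{\left(40,n{\left(l{\left(0 \right)} \right)} \right)}} = \frac{1}{-12} = - \frac{1}{12}$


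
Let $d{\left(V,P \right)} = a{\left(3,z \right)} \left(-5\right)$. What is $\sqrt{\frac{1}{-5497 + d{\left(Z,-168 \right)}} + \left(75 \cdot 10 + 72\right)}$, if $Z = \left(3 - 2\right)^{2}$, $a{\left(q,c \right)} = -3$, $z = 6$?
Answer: $\frac{\sqrt{24703004846}}{5482} \approx 28.671$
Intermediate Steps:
$Z = 1$ ($Z = 1^{2} = 1$)
$d{\left(V,P \right)} = 15$ ($d{\left(V,P \right)} = \left(-3\right) \left(-5\right) = 15$)
$\sqrt{\frac{1}{-5497 + d{\left(Z,-168 \right)}} + \left(75 \cdot 10 + 72\right)} = \sqrt{\frac{1}{-5497 + 15} + \left(75 \cdot 10 + 72\right)} = \sqrt{\frac{1}{-5482} + \left(750 + 72\right)} = \sqrt{- \frac{1}{5482} + 822} = \sqrt{\frac{4506203}{5482}} = \frac{\sqrt{24703004846}}{5482}$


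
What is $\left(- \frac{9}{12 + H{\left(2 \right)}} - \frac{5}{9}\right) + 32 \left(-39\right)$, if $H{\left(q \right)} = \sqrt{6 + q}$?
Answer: $- \frac{382301}{306} + \frac{9 \sqrt{2}}{68} \approx -1249.2$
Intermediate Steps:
$\left(- \frac{9}{12 + H{\left(2 \right)}} - \frac{5}{9}\right) + 32 \left(-39\right) = \left(- \frac{9}{12 + \sqrt{6 + 2}} - \frac{5}{9}\right) + 32 \left(-39\right) = \left(- \frac{9}{12 + \sqrt{8}} - \frac{5}{9}\right) - 1248 = \left(- \frac{9}{12 + 2 \sqrt{2}} - \frac{5}{9}\right) - 1248 = \left(- \frac{5}{9} - \frac{9}{12 + 2 \sqrt{2}}\right) - 1248 = - \frac{11237}{9} - \frac{9}{12 + 2 \sqrt{2}}$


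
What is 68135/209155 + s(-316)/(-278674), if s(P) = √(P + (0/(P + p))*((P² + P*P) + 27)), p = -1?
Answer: 13627/41831 - I*√79/139337 ≈ 0.32576 - 6.3789e-5*I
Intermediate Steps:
s(P) = √P (s(P) = √(P + (0/(P - 1))*((P² + P*P) + 27)) = √(P + (0/(-1 + P))*((P² + P²) + 27)) = √(P + 0*(2*P² + 27)) = √(P + 0*(27 + 2*P²)) = √(P + 0) = √P)
68135/209155 + s(-316)/(-278674) = 68135/209155 + √(-316)/(-278674) = 68135*(1/209155) + (2*I*√79)*(-1/278674) = 13627/41831 - I*√79/139337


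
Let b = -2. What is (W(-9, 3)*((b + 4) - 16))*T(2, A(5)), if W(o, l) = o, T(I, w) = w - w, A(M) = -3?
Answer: 0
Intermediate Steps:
T(I, w) = 0
(W(-9, 3)*((b + 4) - 16))*T(2, A(5)) = -9*((-2 + 4) - 16)*0 = -9*(2 - 16)*0 = -9*(-14)*0 = 126*0 = 0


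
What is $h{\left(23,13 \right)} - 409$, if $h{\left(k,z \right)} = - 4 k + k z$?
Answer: $-202$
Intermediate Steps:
$h{\left(23,13 \right)} - 409 = 23 \left(-4 + 13\right) - 409 = 23 \cdot 9 - 409 = 207 - 409 = -202$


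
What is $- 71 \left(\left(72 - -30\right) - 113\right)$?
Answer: $781$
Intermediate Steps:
$- 71 \left(\left(72 - -30\right) - 113\right) = - 71 \left(\left(72 + 30\right) - 113\right) = - 71 \left(102 - 113\right) = \left(-71\right) \left(-11\right) = 781$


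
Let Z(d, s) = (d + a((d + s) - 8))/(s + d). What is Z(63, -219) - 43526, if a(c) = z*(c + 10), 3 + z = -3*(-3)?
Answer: -2263065/52 ≈ -43521.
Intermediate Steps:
z = 6 (z = -3 - 3*(-3) = -3 + 9 = 6)
a(c) = 60 + 6*c (a(c) = 6*(c + 10) = 6*(10 + c) = 60 + 6*c)
Z(d, s) = (12 + 6*s + 7*d)/(d + s) (Z(d, s) = (d + (60 + 6*((d + s) - 8)))/(s + d) = (d + (60 + 6*(-8 + d + s)))/(d + s) = (d + (60 + (-48 + 6*d + 6*s)))/(d + s) = (d + (12 + 6*d + 6*s))/(d + s) = (12 + 6*s + 7*d)/(d + s))
Z(63, -219) - 43526 = (12 + 6*(-219) + 7*63)/(63 - 219) - 43526 = (12 - 1314 + 441)/(-156) - 43526 = -1/156*(-861) - 43526 = 287/52 - 43526 = -2263065/52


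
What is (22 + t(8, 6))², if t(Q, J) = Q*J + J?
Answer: 5776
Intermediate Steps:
t(Q, J) = J + J*Q (t(Q, J) = J*Q + J = J + J*Q)
(22 + t(8, 6))² = (22 + 6*(1 + 8))² = (22 + 6*9)² = (22 + 54)² = 76² = 5776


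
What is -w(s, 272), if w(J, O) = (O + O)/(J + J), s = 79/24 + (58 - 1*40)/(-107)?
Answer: -698496/8021 ≈ -87.083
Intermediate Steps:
s = 8021/2568 (s = 79*(1/24) + (58 - 40)*(-1/107) = 79/24 + 18*(-1/107) = 79/24 - 18/107 = 8021/2568 ≈ 3.1234)
w(J, O) = O/J (w(J, O) = (2*O)/((2*J)) = (2*O)*(1/(2*J)) = O/J)
-w(s, 272) = -272/8021/2568 = -272*2568/8021 = -1*698496/8021 = -698496/8021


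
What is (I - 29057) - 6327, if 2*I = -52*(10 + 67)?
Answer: -37386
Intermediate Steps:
I = -2002 (I = (-52*(10 + 67))/2 = (-52*77)/2 = (1/2)*(-4004) = -2002)
(I - 29057) - 6327 = (-2002 - 29057) - 6327 = -31059 - 6327 = -37386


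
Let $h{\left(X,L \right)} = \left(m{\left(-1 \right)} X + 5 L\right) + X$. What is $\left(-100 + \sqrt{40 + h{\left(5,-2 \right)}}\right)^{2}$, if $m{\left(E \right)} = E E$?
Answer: $10040 - 400 \sqrt{10} \approx 8775.1$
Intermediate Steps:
$m{\left(E \right)} = E^{2}$
$h{\left(X,L \right)} = 2 X + 5 L$ ($h{\left(X,L \right)} = \left(\left(-1\right)^{2} X + 5 L\right) + X = \left(1 X + 5 L\right) + X = \left(X + 5 L\right) + X = 2 X + 5 L$)
$\left(-100 + \sqrt{40 + h{\left(5,-2 \right)}}\right)^{2} = \left(-100 + \sqrt{40 + \left(2 \cdot 5 + 5 \left(-2\right)\right)}\right)^{2} = \left(-100 + \sqrt{40 + \left(10 - 10\right)}\right)^{2} = \left(-100 + \sqrt{40 + 0}\right)^{2} = \left(-100 + \sqrt{40}\right)^{2} = \left(-100 + 2 \sqrt{10}\right)^{2}$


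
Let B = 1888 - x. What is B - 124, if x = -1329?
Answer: 3093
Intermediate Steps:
B = 3217 (B = 1888 - 1*(-1329) = 1888 + 1329 = 3217)
B - 124 = 3217 - 124 = 3093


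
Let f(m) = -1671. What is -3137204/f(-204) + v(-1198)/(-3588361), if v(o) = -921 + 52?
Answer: 11257421934743/5996151231 ≈ 1877.4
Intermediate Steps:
v(o) = -869
-3137204/f(-204) + v(-1198)/(-3588361) = -3137204/(-1671) - 869/(-3588361) = -3137204*(-1/1671) - 869*(-1/3588361) = 3137204/1671 + 869/3588361 = 11257421934743/5996151231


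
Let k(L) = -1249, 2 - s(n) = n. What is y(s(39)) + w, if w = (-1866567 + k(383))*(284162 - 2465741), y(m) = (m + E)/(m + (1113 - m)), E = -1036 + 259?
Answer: 4535239223708618/1113 ≈ 4.0748e+12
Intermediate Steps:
s(n) = 2 - n
E = -777
y(m) = -37/53 + m/1113 (y(m) = (m - 777)/(m + (1113 - m)) = (-777 + m)/1113 = (-777 + m)*(1/1113) = -37/53 + m/1113)
w = 4074788161464 (w = (-1866567 - 1249)*(284162 - 2465741) = -1867816*(-2181579) = 4074788161464)
y(s(39)) + w = (-37/53 + (2 - 1*39)/1113) + 4074788161464 = (-37/53 + (2 - 39)/1113) + 4074788161464 = (-37/53 + (1/1113)*(-37)) + 4074788161464 = (-37/53 - 37/1113) + 4074788161464 = -814/1113 + 4074788161464 = 4535239223708618/1113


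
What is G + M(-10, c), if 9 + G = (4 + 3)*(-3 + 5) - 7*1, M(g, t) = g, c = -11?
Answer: -12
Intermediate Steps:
G = -2 (G = -9 + ((4 + 3)*(-3 + 5) - 7*1) = -9 + (7*2 - 7) = -9 + (14 - 7) = -9 + 7 = -2)
G + M(-10, c) = -2 - 10 = -12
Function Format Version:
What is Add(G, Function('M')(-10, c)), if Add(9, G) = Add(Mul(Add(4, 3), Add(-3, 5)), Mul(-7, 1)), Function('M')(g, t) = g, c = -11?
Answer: -12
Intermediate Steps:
G = -2 (G = Add(-9, Add(Mul(Add(4, 3), Add(-3, 5)), Mul(-7, 1))) = Add(-9, Add(Mul(7, 2), -7)) = Add(-9, Add(14, -7)) = Add(-9, 7) = -2)
Add(G, Function('M')(-10, c)) = Add(-2, -10) = -12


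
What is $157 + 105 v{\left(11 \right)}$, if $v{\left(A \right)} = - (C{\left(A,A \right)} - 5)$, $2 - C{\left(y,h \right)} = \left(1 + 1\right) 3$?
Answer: $1102$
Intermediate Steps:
$C{\left(y,h \right)} = -4$ ($C{\left(y,h \right)} = 2 - \left(1 + 1\right) 3 = 2 - 2 \cdot 3 = 2 - 6 = -4$)
$v{\left(A \right)} = 9$ ($v{\left(A \right)} = - (-4 - 5) = \left(-1\right) \left(-9\right) = 9$)
$157 + 105 v{\left(11 \right)} = 157 + 105 \cdot 9 = 157 + 945 = 1102$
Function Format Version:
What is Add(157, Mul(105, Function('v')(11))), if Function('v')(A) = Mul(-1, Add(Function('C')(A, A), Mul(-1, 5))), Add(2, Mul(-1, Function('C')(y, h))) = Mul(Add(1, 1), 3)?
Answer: 1102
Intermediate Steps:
Function('C')(y, h) = -4 (Function('C')(y, h) = Add(2, Mul(-1, Mul(Add(1, 1), 3))) = Add(2, Mul(-1, Mul(2, 3))) = Add(2, Mul(-1, 6)) = Add(2, -6) = -4)
Function('v')(A) = 9 (Function('v')(A) = Mul(-1, Add(-4, Mul(-1, 5))) = Mul(-1, Add(-4, -5)) = Mul(-1, -9) = 9)
Add(157, Mul(105, Function('v')(11))) = Add(157, Mul(105, 9)) = Add(157, 945) = 1102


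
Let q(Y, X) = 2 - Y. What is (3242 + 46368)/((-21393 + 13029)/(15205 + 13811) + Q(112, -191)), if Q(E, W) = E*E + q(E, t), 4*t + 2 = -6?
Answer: 23991396/6012943 ≈ 3.9900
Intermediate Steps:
t = -2 (t = -½ + (¼)*(-6) = -½ - 3/2 = -2)
Q(E, W) = 2 + E² - E (Q(E, W) = E*E + (2 - E) = E² + (2 - E) = 2 + E² - E)
(3242 + 46368)/((-21393 + 13029)/(15205 + 13811) + Q(112, -191)) = (3242 + 46368)/((-21393 + 13029)/(15205 + 13811) + (2 + 112² - 1*112)) = 49610/(-8364/29016 + (2 + 12544 - 112)) = 49610/(-8364*1/29016 + 12434) = 49610/(-697/2418 + 12434) = 49610/(30064715/2418) = 49610*(2418/30064715) = 23991396/6012943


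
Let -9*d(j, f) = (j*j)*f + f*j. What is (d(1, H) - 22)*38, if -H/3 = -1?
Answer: -2584/3 ≈ -861.33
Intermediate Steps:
H = 3 (H = -3*(-1) = 3)
d(j, f) = -f*j/9 - f*j²/9 (d(j, f) = -((j*j)*f + f*j)/9 = -(j²*f + f*j)/9 = -(f*j² + f*j)/9 = -(f*j + f*j²)/9 = -f*j/9 - f*j²/9)
(d(1, H) - 22)*38 = (-⅑*3*1*(1 + 1) - 22)*38 = (-⅑*3*1*2 - 22)*38 = (-⅔ - 22)*38 = -68/3*38 = -2584/3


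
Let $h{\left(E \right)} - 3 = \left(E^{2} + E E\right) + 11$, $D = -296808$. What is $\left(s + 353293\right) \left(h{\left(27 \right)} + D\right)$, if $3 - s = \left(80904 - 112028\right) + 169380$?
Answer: $-63509053440$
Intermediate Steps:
$h{\left(E \right)} = 14 + 2 E^{2}$ ($h{\left(E \right)} = 3 + \left(\left(E^{2} + E E\right) + 11\right) = 3 + \left(\left(E^{2} + E^{2}\right) + 11\right) = 3 + \left(2 E^{2} + 11\right) = 3 + \left(11 + 2 E^{2}\right) = 14 + 2 E^{2}$)
$s = -138253$ ($s = 3 - \left(\left(80904 - 112028\right) + 169380\right) = 3 - \left(-31124 + 169380\right) = 3 - 138256 = -138253$)
$\left(s + 353293\right) \left(h{\left(27 \right)} + D\right) = \left(-138253 + 353293\right) \left(\left(14 + 2 \cdot 27^{2}\right) - 296808\right) = 215040 \left(\left(14 + 2 \cdot 729\right) - 296808\right) = 215040 \left(\left(14 + 1458\right) - 296808\right) = 215040 \left(1472 - 296808\right) = 215040 \left(-295336\right) = -63509053440$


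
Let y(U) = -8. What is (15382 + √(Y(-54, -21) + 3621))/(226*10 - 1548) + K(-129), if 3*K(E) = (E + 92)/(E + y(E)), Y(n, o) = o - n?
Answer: 3174173/146316 + 3*√406/712 ≈ 21.779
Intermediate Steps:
K(E) = (92 + E)/(3*(-8 + E)) (K(E) = ((E + 92)/(E - 8))/3 = ((92 + E)/(-8 + E))/3 = (92 + E)/(3*(-8 + E)))
(15382 + √(Y(-54, -21) + 3621))/(226*10 - 1548) + K(-129) = (15382 + √((-21 - 1*(-54)) + 3621))/(226*10 - 1548) + (92 - 129)/(3*(-8 - 129)) = (15382 + √((-21 + 54) + 3621))/(2260 - 1548) + (⅓)*(-37)/(-137) = (15382 + √(33 + 3621))/712 + (⅓)*(-1/137)*(-37) = (15382 + √3654)*(1/712) + 37/411 = (15382 + 3*√406)*(1/712) + 37/411 = (7691/356 + 3*√406/712) + 37/411 = 3174173/146316 + 3*√406/712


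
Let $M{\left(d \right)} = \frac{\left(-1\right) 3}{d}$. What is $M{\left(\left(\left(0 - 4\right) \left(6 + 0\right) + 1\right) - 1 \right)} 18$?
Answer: $\frac{9}{4} \approx 2.25$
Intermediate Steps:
$M{\left(d \right)} = - \frac{3}{d}$
$M{\left(\left(\left(0 - 4\right) \left(6 + 0\right) + 1\right) - 1 \right)} 18 = - \frac{3}{\left(\left(0 - 4\right) \left(6 + 0\right) + 1\right) - 1} \cdot 18 = - \frac{3}{\left(\left(-4\right) 6 + 1\right) - 1} \cdot 18 = - \frac{3}{\left(-24 + 1\right) - 1} \cdot 18 = - \frac{3}{-23 - 1} \cdot 18 = - \frac{3}{-24} \cdot 18 = \left(-3\right) \left(- \frac{1}{24}\right) 18 = \frac{1}{8} \cdot 18 = \frac{9}{4}$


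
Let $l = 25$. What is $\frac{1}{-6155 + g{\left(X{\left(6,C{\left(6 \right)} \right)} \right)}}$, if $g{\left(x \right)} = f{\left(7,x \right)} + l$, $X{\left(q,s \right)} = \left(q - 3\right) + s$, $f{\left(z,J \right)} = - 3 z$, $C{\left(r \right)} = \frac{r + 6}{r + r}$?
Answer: $- \frac{1}{6151} \approx -0.00016258$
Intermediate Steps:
$C{\left(r \right)} = \frac{6 + r}{2 r}$
$X{\left(q,s \right)} = -3 + q + s$ ($X{\left(q,s \right)} = \left(-3 + q\right) + s = -3 + q + s$)
$g{\left(x \right)} = 4$ ($g{\left(x \right)} = \left(-3\right) 7 + 25 = -21 + 25 = 4$)
$\frac{1}{-6155 + g{\left(X{\left(6,C{\left(6 \right)} \right)} \right)}} = \frac{1}{-6155 + 4} = \frac{1}{-6151} = - \frac{1}{6151}$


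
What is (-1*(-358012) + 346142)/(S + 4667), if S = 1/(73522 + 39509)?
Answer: 39795615387/263757839 ≈ 150.88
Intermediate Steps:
S = 1/113031 ≈ 8.8471e-6
(-1*(-358012) + 346142)/(S + 4667) = (-1*(-358012) + 346142)/(1/113031 + 4667) = (358012 + 346142)/(527515678/113031) = 704154*(113031/527515678) = 39795615387/263757839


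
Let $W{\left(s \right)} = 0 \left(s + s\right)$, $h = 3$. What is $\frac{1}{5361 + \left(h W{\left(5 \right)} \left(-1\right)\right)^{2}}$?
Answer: $\frac{1}{5361} \approx 0.00018653$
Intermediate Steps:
$W{\left(s \right)} = 0$ ($W{\left(s \right)} = 0 \cdot 2 s = 0$)
$\frac{1}{5361 + \left(h W{\left(5 \right)} \left(-1\right)\right)^{2}} = \frac{1}{5361 + \left(3 \cdot 0 \left(-1\right)\right)^{2}} = \frac{1}{5361 + \left(0 \left(-1\right)\right)^{2}} = \frac{1}{5361 + 0^{2}} = \frac{1}{5361 + 0} = \frac{1}{5361}$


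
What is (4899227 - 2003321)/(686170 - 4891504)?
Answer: -482651/700889 ≈ -0.68863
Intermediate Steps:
(4899227 - 2003321)/(686170 - 4891504) = 2895906/(-4205334) = 2895906*(-1/4205334) = -482651/700889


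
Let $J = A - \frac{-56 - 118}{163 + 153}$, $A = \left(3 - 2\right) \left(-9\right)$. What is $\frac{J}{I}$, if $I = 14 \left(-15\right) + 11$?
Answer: $\frac{1335}{31442} \approx 0.042459$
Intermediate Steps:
$A = -9$ ($A = 1 \left(-9\right) = -9$)
$I = -199$ ($I = -210 + 11 = -199$)
$J = - \frac{1335}{158}$ ($J = -9 - \frac{-56 - 118}{163 + 153} = -9 - - \frac{174}{316} = -9 - \left(-174\right) \frac{1}{316} = -9 - - \frac{87}{158} = -9 + \frac{87}{158} = - \frac{1335}{158} \approx -8.4494$)
$\frac{J}{I} = - \frac{1335}{158 \left(-199\right)} = \left(- \frac{1335}{158}\right) \left(- \frac{1}{199}\right) = \frac{1335}{31442}$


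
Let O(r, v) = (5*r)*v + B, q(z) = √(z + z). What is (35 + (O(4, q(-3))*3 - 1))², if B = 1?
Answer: -20231 + 4440*I*√6 ≈ -20231.0 + 10876.0*I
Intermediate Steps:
q(z) = √2*√z (q(z) = √(2*z) = √2*√z)
O(r, v) = 1 + 5*r*v (O(r, v) = (5*r)*v + 1 = 5*r*v + 1 = 1 + 5*r*v)
(35 + (O(4, q(-3))*3 - 1))² = (35 + ((1 + 5*4*(√2*√(-3)))*3 - 1))² = (35 + ((1 + 5*4*(√2*(I*√3)))*3 - 1))² = (35 + ((1 + 5*4*(I*√6))*3 - 1))² = (35 + ((1 + 20*I*√6)*3 - 1))² = (35 + ((3 + 60*I*√6) - 1))² = (35 + (2 + 60*I*√6))² = (37 + 60*I*√6)²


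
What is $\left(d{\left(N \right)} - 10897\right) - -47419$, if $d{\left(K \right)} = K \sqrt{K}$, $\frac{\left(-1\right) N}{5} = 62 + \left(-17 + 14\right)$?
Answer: $36522 - 295 i \sqrt{295} \approx 36522.0 - 5066.8 i$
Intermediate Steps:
$N = -295$ ($N = - 5 \left(62 + \left(-17 + 14\right)\right) = - 5 \left(62 - 3\right) = \left(-5\right) 59 = -295$)
$d{\left(K \right)} = K^{\frac{3}{2}}$
$\left(d{\left(N \right)} - 10897\right) - -47419 = \left(\left(-295\right)^{\frac{3}{2}} - 10897\right) - -47419 = \left(- 295 i \sqrt{295} - 10897\right) + 47419 = \left(-10897 - 295 i \sqrt{295}\right) + 47419 = 36522 - 295 i \sqrt{295}$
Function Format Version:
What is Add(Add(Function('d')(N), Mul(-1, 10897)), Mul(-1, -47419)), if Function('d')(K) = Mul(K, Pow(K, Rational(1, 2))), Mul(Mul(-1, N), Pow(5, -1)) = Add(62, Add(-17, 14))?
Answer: Add(36522, Mul(-295, I, Pow(295, Rational(1, 2)))) ≈ Add(36522., Mul(-5066.8, I))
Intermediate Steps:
N = -295 (N = Mul(-5, Add(62, Add(-17, 14))) = Mul(-5, Add(62, -3)) = Mul(-5, 59) = -295)
Function('d')(K) = Pow(K, Rational(3, 2))
Add(Add(Function('d')(N), Mul(-1, 10897)), Mul(-1, -47419)) = Add(Add(Pow(-295, Rational(3, 2)), Mul(-1, 10897)), Mul(-1, -47419)) = Add(Add(Mul(-295, I, Pow(295, Rational(1, 2))), -10897), 47419) = Add(Add(-10897, Mul(-295, I, Pow(295, Rational(1, 2)))), 47419) = Add(36522, Mul(-295, I, Pow(295, Rational(1, 2))))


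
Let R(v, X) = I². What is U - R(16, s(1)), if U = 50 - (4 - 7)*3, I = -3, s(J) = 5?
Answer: 50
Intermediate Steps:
R(v, X) = 9 (R(v, X) = (-3)² = 9)
U = 59 (U = 50 - (-3)*3 = 50 - 1*(-9) = 50 + 9 = 59)
U - R(16, s(1)) = 59 - 1*9 = 59 - 9 = 50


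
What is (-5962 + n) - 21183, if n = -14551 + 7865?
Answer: -33831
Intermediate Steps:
n = -6686
(-5962 + n) - 21183 = (-5962 - 6686) - 21183 = -12648 - 21183 = -33831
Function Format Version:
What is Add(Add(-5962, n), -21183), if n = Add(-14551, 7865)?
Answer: -33831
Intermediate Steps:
n = -6686
Add(Add(-5962, n), -21183) = Add(Add(-5962, -6686), -21183) = Add(-12648, -21183) = -33831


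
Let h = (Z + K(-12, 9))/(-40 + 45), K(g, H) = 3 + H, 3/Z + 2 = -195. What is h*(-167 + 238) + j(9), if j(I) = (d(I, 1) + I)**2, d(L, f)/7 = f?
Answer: 419791/985 ≈ 426.18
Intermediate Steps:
d(L, f) = 7*f
Z = -3/197 (Z = 3/(-2 - 195) = 3/(-197) = 3*(-1/197) = -3/197 ≈ -0.015228)
j(I) = (7 + I)**2 (j(I) = (7*1 + I)**2 = (7 + I)**2)
h = 2361/985 (h = (-3/197 + (3 + 9))/(-40 + 45) = (-3/197 + 12)/5 = (2361/197)*(1/5) = 2361/985 ≈ 2.3970)
h*(-167 + 238) + j(9) = 2361*(-167 + 238)/985 + (7 + 9)**2 = (2361/985)*71 + 16**2 = 167631/985 + 256 = 419791/985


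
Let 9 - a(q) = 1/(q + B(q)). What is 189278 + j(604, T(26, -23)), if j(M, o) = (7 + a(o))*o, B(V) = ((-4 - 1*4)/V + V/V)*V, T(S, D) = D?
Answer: 10201117/54 ≈ 1.8891e+5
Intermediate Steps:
B(V) = V*(1 - 8/V) (B(V) = ((-4 - 4)/V + 1)*V = (-8/V + 1)*V = (1 - 8/V)*V = V*(1 - 8/V))
a(q) = 9 - 1/(-8 + 2*q) (a(q) = 9 - 1/(q + (-8 + q)) = 9 - 1/(-8 + 2*q))
j(M, o) = o*(7 + (-73 + 18*o)/(2*(-4 + o))) (j(M, o) = (7 + (-73 + 18*o)/(2*(-4 + o)))*o = o*(7 + (-73 + 18*o)/(2*(-4 + o))))
189278 + j(604, T(26, -23)) = 189278 + (½)*(-23)*(-129 + 32*(-23))/(-4 - 23) = 189278 + (½)*(-23)*(-129 - 736)/(-27) = 189278 + (½)*(-23)*(-1/27)*(-865) = 189278 - 19895/54 = 10201117/54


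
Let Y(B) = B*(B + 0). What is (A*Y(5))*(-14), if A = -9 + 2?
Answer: 2450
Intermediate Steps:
Y(B) = B² (Y(B) = B*B = B²)
A = -7
(A*Y(5))*(-14) = -7*5²*(-14) = -7*25*(-14) = -175*(-14) = 2450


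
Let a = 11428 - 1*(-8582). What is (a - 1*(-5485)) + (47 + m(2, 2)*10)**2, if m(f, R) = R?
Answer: 29984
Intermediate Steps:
a = 20010 (a = 11428 + 8582 = 20010)
(a - 1*(-5485)) + (47 + m(2, 2)*10)**2 = (20010 - 1*(-5485)) + (47 + 2*10)**2 = (20010 + 5485) + (47 + 20)**2 = 25495 + 67**2 = 25495 + 4489 = 29984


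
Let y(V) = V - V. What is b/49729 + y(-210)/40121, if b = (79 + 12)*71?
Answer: 6461/49729 ≈ 0.12992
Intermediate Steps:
y(V) = 0
b = 6461 (b = 91*71 = 6461)
b/49729 + y(-210)/40121 = 6461/49729 + 0/40121 = 6461*(1/49729) + 0*(1/40121) = 6461/49729 + 0 = 6461/49729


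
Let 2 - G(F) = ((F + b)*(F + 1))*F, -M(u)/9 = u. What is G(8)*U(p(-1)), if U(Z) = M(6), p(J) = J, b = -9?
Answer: -3996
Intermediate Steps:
M(u) = -9*u
G(F) = 2 - F*(1 + F)*(-9 + F) (G(F) = 2 - (F - 9)*(F + 1)*F = 2 - (-9 + F)*(1 + F)*F = 2 - (1 + F)*(-9 + F)*F = 2 - F*(1 + F)*(-9 + F))
U(Z) = -54 (U(Z) = -9*6 = -54)
G(8)*U(p(-1)) = (2 - 1*8**3 + 8*8**2 + 9*8)*(-54) = (2 - 1*512 + 8*64 + 72)*(-54) = (2 - 512 + 512 + 72)*(-54) = 74*(-54) = -3996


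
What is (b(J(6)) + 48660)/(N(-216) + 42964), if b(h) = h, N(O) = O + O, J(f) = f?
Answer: 24333/21266 ≈ 1.1442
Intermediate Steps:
N(O) = 2*O
(b(J(6)) + 48660)/(N(-216) + 42964) = (6 + 48660)/(2*(-216) + 42964) = 48666/(-432 + 42964) = 48666/42532 = 48666*(1/42532) = 24333/21266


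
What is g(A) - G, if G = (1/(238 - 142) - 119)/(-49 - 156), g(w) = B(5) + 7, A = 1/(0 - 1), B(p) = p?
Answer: 224737/19680 ≈ 11.420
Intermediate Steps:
A = -1 (A = 1/(-1) = -1)
g(w) = 12 (g(w) = 5 + 7 = 12)
G = 11423/19680 (G = (1/96 - 119)/(-205) = (1/96 - 119)*(-1/205) = -11423/96*(-1/205) = 11423/19680 ≈ 0.58044)
g(A) - G = 12 - 1*11423/19680 = 12 - 11423/19680 = 224737/19680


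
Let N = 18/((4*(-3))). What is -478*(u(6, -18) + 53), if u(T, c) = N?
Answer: -24617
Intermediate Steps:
N = -3/2 (N = 18/(-12) = 18*(-1/12) = -3/2 ≈ -1.5000)
u(T, c) = -3/2
-478*(u(6, -18) + 53) = -478*(-3/2 + 53) = -478*103/2 = -24617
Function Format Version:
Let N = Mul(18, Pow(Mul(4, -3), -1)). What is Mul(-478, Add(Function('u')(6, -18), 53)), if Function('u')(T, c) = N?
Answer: -24617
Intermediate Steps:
N = Rational(-3, 2) (N = Mul(18, Pow(-12, -1)) = Mul(18, Rational(-1, 12)) = Rational(-3, 2) ≈ -1.5000)
Function('u')(T, c) = Rational(-3, 2)
Mul(-478, Add(Function('u')(6, -18), 53)) = Mul(-478, Add(Rational(-3, 2), 53)) = Mul(-478, Rational(103, 2)) = -24617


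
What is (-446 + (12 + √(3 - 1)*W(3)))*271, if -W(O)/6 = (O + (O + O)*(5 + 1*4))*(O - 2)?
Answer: -117614 - 92682*√2 ≈ -2.4869e+5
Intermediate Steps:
W(O) = -114*O*(-2 + O) (W(O) = -6*(O + (O + O)*(5 + 1*4))*(O - 2) = -6*(O + (2*O)*(5 + 4))*(-2 + O) = -6*(O + (2*O)*9)*(-2 + O) = -6*(O + 18*O)*(-2 + O) = -6*19*O*(-2 + O) = -114*O*(-2 + O))
(-446 + (12 + √(3 - 1)*W(3)))*271 = (-446 + (12 + √(3 - 1)*(114*3*(2 - 1*3))))*271 = (-446 + (12 + √2*(114*3*(2 - 3))))*271 = (-446 + (12 + √2*(114*3*(-1))))*271 = (-446 + (12 + √2*(-342)))*271 = (-446 + (12 - 342*√2))*271 = (-434 - 342*√2)*271 = -117614 - 92682*√2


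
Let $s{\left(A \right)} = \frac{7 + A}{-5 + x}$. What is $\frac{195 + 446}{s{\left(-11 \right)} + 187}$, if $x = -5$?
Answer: $\frac{3205}{937} \approx 3.4205$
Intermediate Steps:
$s{\left(A \right)} = - \frac{7}{10} - \frac{A}{10}$ ($s{\left(A \right)} = \frac{7 + A}{-5 - 5} = \frac{7 + A}{-10} = \left(7 + A\right) \left(- \frac{1}{10}\right) = - \frac{7}{10} - \frac{A}{10}$)
$\frac{195 + 446}{s{\left(-11 \right)} + 187} = \frac{195 + 446}{\left(- \frac{7}{10} - - \frac{11}{10}\right) + 187} = \frac{641}{\left(- \frac{7}{10} + \frac{11}{10}\right) + 187} = \frac{641}{\frac{2}{5} + 187} = \frac{641}{\frac{937}{5}} = 641 \cdot \frac{5}{937} = \frac{3205}{937}$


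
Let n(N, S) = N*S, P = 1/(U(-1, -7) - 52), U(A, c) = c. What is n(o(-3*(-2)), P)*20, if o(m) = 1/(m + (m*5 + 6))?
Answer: -10/1239 ≈ -0.0080710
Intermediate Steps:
o(m) = 1/(6 + 6*m) (o(m) = 1/(m + (5*m + 6)) = 1/(m + (6 + 5*m)) = 1/(6 + 6*m))
P = -1/59 (P = 1/(-7 - 52) = 1/(-59) = -1/59 ≈ -0.016949)
n(o(-3*(-2)), P)*20 = ((1/(6*(1 - 3*(-2))))*(-1/59))*20 = ((1/(6*(1 + 6)))*(-1/59))*20 = (((⅙)/7)*(-1/59))*20 = (((⅙)*(⅐))*(-1/59))*20 = ((1/42)*(-1/59))*20 = -1/2478*20 = -10/1239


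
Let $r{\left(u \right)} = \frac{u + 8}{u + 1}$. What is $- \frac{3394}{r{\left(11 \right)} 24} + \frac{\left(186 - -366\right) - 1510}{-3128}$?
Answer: $- \frac{2645007}{29716} \approx -89.01$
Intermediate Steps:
$r{\left(u \right)} = \frac{8 + u}{1 + u}$
$- \frac{3394}{r{\left(11 \right)} 24} + \frac{\left(186 - -366\right) - 1510}{-3128} = - \frac{3394}{\frac{8 + 11}{1 + 11} \cdot 24} + \frac{\left(186 - -366\right) - 1510}{-3128} = - \frac{3394}{\frac{1}{12} \cdot 19 \cdot 24} + \left(\left(186 + 366\right) - 1510\right) \left(- \frac{1}{3128}\right) = - \frac{3394}{\frac{1}{12} \cdot 19 \cdot 24} + \left(552 - 1510\right) \left(- \frac{1}{3128}\right) = - \frac{3394}{\frac{19}{12} \cdot 24} - - \frac{479}{1564} = - \frac{3394}{38} + \frac{479}{1564} = \left(-3394\right) \frac{1}{38} + \frac{479}{1564} = - \frac{1697}{19} + \frac{479}{1564} = - \frac{2645007}{29716}$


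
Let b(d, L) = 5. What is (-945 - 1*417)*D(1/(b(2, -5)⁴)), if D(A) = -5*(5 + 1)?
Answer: 40860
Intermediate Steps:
D(A) = -30 (D(A) = -5*6 = -30)
(-945 - 1*417)*D(1/(b(2, -5)⁴)) = (-945 - 1*417)*(-30) = (-945 - 417)*(-30) = -1362*(-30) = 40860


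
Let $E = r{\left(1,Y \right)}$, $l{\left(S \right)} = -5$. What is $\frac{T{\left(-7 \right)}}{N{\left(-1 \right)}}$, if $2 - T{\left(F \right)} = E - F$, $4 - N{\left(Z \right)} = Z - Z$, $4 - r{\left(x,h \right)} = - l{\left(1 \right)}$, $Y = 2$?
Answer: $-1$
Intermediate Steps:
$r{\left(x,h \right)} = -1$ ($r{\left(x,h \right)} = 4 - \left(-1\right) \left(-5\right) = 4 - 5 = -1$)
$N{\left(Z \right)} = 4$ ($N{\left(Z \right)} = 4 - \left(Z - Z\right) = 4 - 0 = 4 + 0 = 4$)
$E = -1$
$T{\left(F \right)} = 3 + F$ ($T{\left(F \right)} = 2 - \left(-1 - F\right) = 2 + \left(1 + F\right) = 3 + F$)
$\frac{T{\left(-7 \right)}}{N{\left(-1 \right)}} = \frac{3 - 7}{4} = \frac{1}{4} \left(-4\right) = -1$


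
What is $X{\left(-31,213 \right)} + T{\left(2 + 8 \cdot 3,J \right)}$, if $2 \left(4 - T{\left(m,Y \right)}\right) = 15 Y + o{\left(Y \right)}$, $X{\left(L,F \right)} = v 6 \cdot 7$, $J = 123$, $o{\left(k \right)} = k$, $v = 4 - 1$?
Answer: $-854$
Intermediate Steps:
$v = 3$
$X{\left(L,F \right)} = 126$ ($X{\left(L,F \right)} = 3 \cdot 6 \cdot 7 = 18 \cdot 7 = 126$)
$T{\left(m,Y \right)} = 4 - 8 Y$ ($T{\left(m,Y \right)} = 4 - \frac{15 Y + Y}{2} = 4 - \frac{16 Y}{2} = 4 - 8 Y$)
$X{\left(-31,213 \right)} + T{\left(2 + 8 \cdot 3,J \right)} = 126 + \left(4 - 984\right) = 126 - 980 = -854$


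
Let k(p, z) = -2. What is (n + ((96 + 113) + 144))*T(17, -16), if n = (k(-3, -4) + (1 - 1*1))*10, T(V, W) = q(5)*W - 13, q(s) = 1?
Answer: -9657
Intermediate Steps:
T(V, W) = -13 + W (T(V, W) = 1*W - 13 = W - 13 = -13 + W)
n = -20 (n = (-2 + (1 - 1*1))*10 = (-2 + (1 - 1))*10 = (-2 + 0)*10 = -2*10 = -20)
(n + ((96 + 113) + 144))*T(17, -16) = (-20 + ((96 + 113) + 144))*(-13 - 16) = (-20 + (209 + 144))*(-29) = (-20 + 353)*(-29) = 333*(-29) = -9657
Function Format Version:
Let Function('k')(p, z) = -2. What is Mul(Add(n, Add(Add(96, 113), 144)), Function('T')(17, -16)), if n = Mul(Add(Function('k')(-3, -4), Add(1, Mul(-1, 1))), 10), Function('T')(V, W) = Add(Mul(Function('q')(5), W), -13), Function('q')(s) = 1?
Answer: -9657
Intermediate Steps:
Function('T')(V, W) = Add(-13, W) (Function('T')(V, W) = Add(Mul(1, W), -13) = Add(W, -13) = Add(-13, W))
n = -20 (n = Mul(Add(-2, Add(1, Mul(-1, 1))), 10) = Mul(Add(-2, Add(1, -1)), 10) = Mul(Add(-2, 0), 10) = Mul(-2, 10) = -20)
Mul(Add(n, Add(Add(96, 113), 144)), Function('T')(17, -16)) = Mul(Add(-20, Add(Add(96, 113), 144)), Add(-13, -16)) = Mul(Add(-20, Add(209, 144)), -29) = Mul(Add(-20, 353), -29) = Mul(333, -29) = -9657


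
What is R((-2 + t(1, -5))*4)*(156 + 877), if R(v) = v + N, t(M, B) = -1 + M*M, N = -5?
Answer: -13429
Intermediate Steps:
t(M, B) = -1 + M**2
R(v) = -5 + v (R(v) = v - 5 = -5 + v)
R((-2 + t(1, -5))*4)*(156 + 877) = (-5 + (-2 + (-1 + 1**2))*4)*(156 + 877) = (-5 + (-2 + (-1 + 1))*4)*1033 = (-5 + (-2 + 0)*4)*1033 = (-5 - 2*4)*1033 = (-5 - 8)*1033 = -13*1033 = -13429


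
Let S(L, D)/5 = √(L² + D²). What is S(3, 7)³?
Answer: 7250*√58 ≈ 55214.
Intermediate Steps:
S(L, D) = 5*√(D² + L²) (S(L, D) = 5*√(L² + D²) = 5*√(D² + L²))
S(3, 7)³ = (5*√(7² + 3²))³ = (5*√(49 + 9))³ = (5*√58)³ = 7250*√58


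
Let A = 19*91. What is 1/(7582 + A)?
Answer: 1/9311 ≈ 0.00010740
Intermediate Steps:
A = 1729
1/(7582 + A) = 1/(7582 + 1729) = 1/9311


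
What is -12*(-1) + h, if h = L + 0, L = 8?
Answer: 20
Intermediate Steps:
h = 8 (h = 8 + 0 = 8)
-12*(-1) + h = -12*(-1) + 8 = 12 + 8 = 20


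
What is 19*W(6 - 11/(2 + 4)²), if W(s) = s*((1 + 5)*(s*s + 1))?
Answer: 168735295/7776 ≈ 21700.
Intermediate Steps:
W(s) = s*(6 + 6*s²) (W(s) = s*(6*(s² + 1)) = s*(6*(1 + s²)) = s*(6 + 6*s²))
19*W(6 - 11/(2 + 4)²) = 19*(6*(6 - 11/(2 + 4)²)*(1 + (6 - 11/(2 + 4)²)²)) = 19*(6*(6 - 11/(6²))*(1 + (6 - 11/(6²))²)) = 19*(6*(6 - 11/36)*(1 + (6 - 11/36)²)) = 19*(6*(205/36)*(1 + (205/36)²)) = 19*(6*(205/36)*(1 + 42025/1296)) = 19*(6*(205/36)*(43321/1296)) = 19*(8880805/7776) = 168735295/7776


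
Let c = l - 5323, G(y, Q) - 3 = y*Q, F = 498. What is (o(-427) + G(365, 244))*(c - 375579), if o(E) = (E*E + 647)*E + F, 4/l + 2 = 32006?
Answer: 237838091841949091/8001 ≈ 2.9726e+13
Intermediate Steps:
l = 1/8001 (l = 4/(-2 + 32006) = 4/32004 = 4*(1/32004) = 1/8001 ≈ 0.00012498)
o(E) = 498 + E*(647 + E²) (o(E) = (E*E + 647)*E + 498 = (E² + 647)*E + 498 = (647 + E²)*E + 498 = E*(647 + E²) + 498 = 498 + E*(647 + E²))
G(y, Q) = 3 + Q*y (G(y, Q) = 3 + y*Q = 3 + Q*y)
c = -42589322/8001 (c = 1/8001 - 5323 = -42589322/8001 ≈ -5323.0)
(o(-427) + G(365, 244))*(c - 375579) = ((498 + (-427)³ + 647*(-427)) + (3 + 244*365))*(-42589322/8001 - 375579) = ((498 - 77854483 - 276269) + (3 + 89060))*(-3047596901/8001) = (-78130254 + 89063)*(-3047596901/8001) = -78041191*(-3047596901/8001) = 237838091841949091/8001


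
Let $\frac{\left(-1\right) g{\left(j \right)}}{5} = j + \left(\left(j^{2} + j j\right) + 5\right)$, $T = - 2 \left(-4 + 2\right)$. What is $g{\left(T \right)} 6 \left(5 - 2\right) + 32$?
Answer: $-3658$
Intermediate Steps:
$T = 4$ ($T = \left(-2\right) \left(-2\right) = 4$)
$g{\left(j \right)} = -25 - 10 j^{2} - 5 j$ ($g{\left(j \right)} = - 5 \left(j + \left(\left(j^{2} + j j\right) + 5\right)\right) = - 5 \left(j + \left(\left(j^{2} + j^{2}\right) + 5\right)\right) = - 5 \left(j + \left(2 j^{2} + 5\right)\right) = - 5 \left(j + \left(5 + 2 j^{2}\right)\right) = - 5 \left(5 + j + 2 j^{2}\right) = -25 - 10 j^{2} - 5 j$)
$g{\left(T \right)} 6 \left(5 - 2\right) + 32 = \left(-25 - 10 \cdot 4^{2} - 20\right) 6 \left(5 - 2\right) + 32 = \left(-25 - 160 - 20\right) 6 \cdot 3 + 32 = \left(-25 - 160 - 20\right) 18 + 32 = \left(-205\right) 18 + 32 = -3690 + 32 = -3658$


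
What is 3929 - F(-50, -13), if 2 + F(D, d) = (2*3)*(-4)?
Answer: 3955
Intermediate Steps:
F(D, d) = -26 (F(D, d) = -2 + (2*3)*(-4) = -2 + 6*(-4) = -2 - 24 = -26)
3929 - F(-50, -13) = 3929 - 1*(-26) = 3929 + 26 = 3955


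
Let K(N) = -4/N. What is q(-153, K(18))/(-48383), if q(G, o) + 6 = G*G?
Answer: -23403/48383 ≈ -0.48370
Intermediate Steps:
q(G, o) = -6 + G² (q(G, o) = -6 + G*G = -6 + G²)
q(-153, K(18))/(-48383) = (-6 + (-153)²)/(-48383) = (-6 + 23409)*(-1/48383) = 23403*(-1/48383) = -23403/48383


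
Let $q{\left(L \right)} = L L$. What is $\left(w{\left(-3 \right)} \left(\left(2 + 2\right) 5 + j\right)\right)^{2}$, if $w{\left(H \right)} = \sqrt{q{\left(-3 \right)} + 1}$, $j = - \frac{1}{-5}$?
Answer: $\frac{20402}{5} \approx 4080.4$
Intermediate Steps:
$q{\left(L \right)} = L^{2}$
$j = \frac{1}{5}$ ($j = \left(-1\right) \left(- \frac{1}{5}\right) = \frac{1}{5} \approx 0.2$)
$w{\left(H \right)} = \sqrt{10}$ ($w{\left(H \right)} = \sqrt{\left(-3\right)^{2} + 1} = \sqrt{9 + 1} = \sqrt{10}$)
$\left(w{\left(-3 \right)} \left(\left(2 + 2\right) 5 + j\right)\right)^{2} = \left(\sqrt{10} \left(\left(2 + 2\right) 5 + \frac{1}{5}\right)\right)^{2} = \left(\sqrt{10} \left(4 \cdot 5 + \frac{1}{5}\right)\right)^{2} = \left(\sqrt{10} \left(20 + \frac{1}{5}\right)\right)^{2} = \left(\sqrt{10} \cdot \frac{101}{5}\right)^{2} = \left(\frac{101 \sqrt{10}}{5}\right)^{2} = \frac{20402}{5}$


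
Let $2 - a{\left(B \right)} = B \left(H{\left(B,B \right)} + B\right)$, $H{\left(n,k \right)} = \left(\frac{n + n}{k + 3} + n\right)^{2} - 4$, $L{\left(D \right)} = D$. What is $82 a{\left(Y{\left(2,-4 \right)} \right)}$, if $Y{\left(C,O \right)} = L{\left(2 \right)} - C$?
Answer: $164$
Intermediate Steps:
$Y{\left(C,O \right)} = 2 - C$
$H{\left(n,k \right)} = -4 + \left(n + \frac{2 n}{3 + k}\right)^{2}$ ($H{\left(n,k \right)} = \left(\frac{2 n}{3 + k} + n\right)^{2} - 4 = \left(n + \frac{2 n}{3 + k}\right)^{2} - 4 = -4 + \left(n + \frac{2 n}{3 + k}\right)^{2}$)
$a{\left(B \right)} = 2 - B \left(-4 + B + \frac{B^{2} \left(5 + B\right)^{2}}{\left(3 + B\right)^{2}}\right)$ ($a{\left(B \right)} = 2 - B \left(\left(-4 + \frac{B^{2} \left(5 + B\right)^{2}}{\left(3 + B\right)^{2}}\right) + B\right) = 2 - B \left(-4 + B + \frac{B^{2} \left(5 + B\right)^{2}}{\left(3 + B\right)^{2}}\right)$)
$82 a{\left(Y{\left(2,-4 \right)} \right)} = 82 \left(2 - \left(2 - 2\right)^{2} + 4 \left(2 - 2\right) - \frac{\left(2 - 2\right)^{3} \left(5 + \left(2 - 2\right)\right)^{2}}{\left(3 + \left(2 - 2\right)\right)^{2}}\right) = 82 \left(2 - 0^{2} + 4 \cdot 0 - \frac{0^{3} \left(5 + 0\right)^{2}}{\left(3 + 0\right)^{2}}\right) = 82 \left(2 - 0 + 0 - \frac{0 \cdot 5^{2}}{9}\right) = 82 \left(2 + 0 + 0 - 0 \cdot \frac{1}{9} \cdot 25\right) = 82 \left(2 + 0 + 0 + 0\right) = 82 \cdot 2 = 164$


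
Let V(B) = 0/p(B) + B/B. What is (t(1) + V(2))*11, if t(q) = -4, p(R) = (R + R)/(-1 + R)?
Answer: -33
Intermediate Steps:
p(R) = 2*R/(-1 + R) (p(R) = (2*R)/(-1 + R) = 2*R/(-1 + R))
V(B) = 1 (V(B) = 0/((2*B/(-1 + B))) + B/B = 0*((-1 + B)/(2*B)) + 1 = 0 + 1 = 1)
(t(1) + V(2))*11 = (-4 + 1)*11 = -3*11 = -33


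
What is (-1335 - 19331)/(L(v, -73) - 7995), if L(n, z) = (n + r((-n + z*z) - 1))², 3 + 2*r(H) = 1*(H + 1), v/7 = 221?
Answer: -82664/47206149 ≈ -0.0017511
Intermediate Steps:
v = 1547 (v = 7*221 = 1547)
r(H) = -1 + H/2 (r(H) = -3/2 + (1*(H + 1))/2 = -3/2 + (1*(1 + H))/2 = -3/2 + (1 + H)/2 = -3/2 + (½ + H/2) = -1 + H/2)
L(n, z) = (-3/2 + n/2 + z²/2)² (L(n, z) = (n + (-1 + ((-n + z*z) - 1)/2))² = (n + (-1 + ((-n + z²) - 1)/2))² = (n + (-1 + ((z² - n) - 1)/2))² = (n + (-1 + (-1 + z² - n)/2))² = (n + (-1 + (-½ + z²/2 - n/2)))² = (n + (-3/2 + z²/2 - n/2))² = (-3/2 + n/2 + z²/2)²)
(-1335 - 19331)/(L(v, -73) - 7995) = (-1335 - 19331)/((3 - 1*1547 - 1*(-73)²)²/4 - 7995) = -20666/((3 - 1547 - 1*5329)²/4 - 7995) = -20666/((3 - 1547 - 5329)²/4 - 7995) = -20666/((¼)*(-6873)² - 7995) = -20666/((¼)*47238129 - 7995) = -20666/(47238129/4 - 7995) = -20666/47206149/4 = -20666*4/47206149 = -82664/47206149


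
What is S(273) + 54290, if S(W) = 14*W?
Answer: 58112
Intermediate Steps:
S(273) + 54290 = 14*273 + 54290 = 3822 + 54290 = 58112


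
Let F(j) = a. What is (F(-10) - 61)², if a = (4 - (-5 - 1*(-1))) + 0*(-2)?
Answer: 2809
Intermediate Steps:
a = 8 (a = (4 - (-5 + 1)) + 0 = (4 - 1*(-4)) + 0 = (4 + 4) + 0 = 8 + 0 = 8)
F(j) = 8
(F(-10) - 61)² = (8 - 61)² = (-53)² = 2809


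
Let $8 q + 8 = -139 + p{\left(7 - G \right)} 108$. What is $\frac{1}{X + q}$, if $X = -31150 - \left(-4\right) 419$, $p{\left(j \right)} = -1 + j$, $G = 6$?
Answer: $- \frac{8}{235939} \approx -3.3907 \cdot 10^{-5}$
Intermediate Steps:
$X = -29474$ ($X = -31150 - -1676 = -31150 + 1676 = -29474$)
$q = - \frac{147}{8}$ ($q = -1 + \frac{-139 + \left(-1 + \left(7 - 6\right)\right) 108}{8} = -1 + \frac{-139 + \left(-1 + 1\right) 108}{8} = -1 + \frac{-139 + 0 \cdot 108}{8} = -1 + \frac{-139 + 0}{8} = -1 + \frac{1}{8} \left(-139\right) = -1 - \frac{139}{8} = - \frac{147}{8} \approx -18.375$)
$\frac{1}{X + q} = \frac{1}{-29474 - \frac{147}{8}} = \frac{1}{- \frac{235939}{8}} = - \frac{8}{235939}$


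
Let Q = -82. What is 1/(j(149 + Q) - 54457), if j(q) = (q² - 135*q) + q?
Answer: -1/58946 ≈ -1.6965e-5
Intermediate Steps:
j(q) = q² - 134*q
1/(j(149 + Q) - 54457) = 1/((149 - 82)*(-134 + (149 - 82)) - 54457) = 1/(67*(-134 + 67) - 54457) = 1/(67*(-67) - 54457) = 1/(-4489 - 54457) = 1/(-58946) = -1/58946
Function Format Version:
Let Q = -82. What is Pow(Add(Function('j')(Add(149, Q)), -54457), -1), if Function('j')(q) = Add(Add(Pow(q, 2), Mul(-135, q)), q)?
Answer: Rational(-1, 58946) ≈ -1.6965e-5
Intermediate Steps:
Function('j')(q) = Add(Pow(q, 2), Mul(-134, q))
Pow(Add(Function('j')(Add(149, Q)), -54457), -1) = Pow(Add(Mul(Add(149, -82), Add(-134, Add(149, -82))), -54457), -1) = Pow(Add(Mul(67, Add(-134, 67)), -54457), -1) = Pow(Add(Mul(67, -67), -54457), -1) = Pow(Add(-4489, -54457), -1) = Pow(-58946, -1) = Rational(-1, 58946)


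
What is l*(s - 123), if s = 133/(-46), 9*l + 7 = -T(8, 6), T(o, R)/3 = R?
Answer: 144775/414 ≈ 349.70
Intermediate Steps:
T(o, R) = 3*R
l = -25/9 (l = -7/9 + (-3*6)/9 = -7/9 + (-1*18)/9 = -7/9 + (1/9)*(-18) = -7/9 - 2 = -25/9 ≈ -2.7778)
s = -133/46 (s = 133*(-1/46) = -133/46 ≈ -2.8913)
l*(s - 123) = -25*(-133/46 - 123)/9 = -25/9*(-5791/46) = 144775/414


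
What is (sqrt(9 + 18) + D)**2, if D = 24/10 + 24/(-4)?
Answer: 999/25 - 108*sqrt(3)/5 ≈ 2.5477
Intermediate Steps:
D = -18/5 (D = 24*(1/10) + 24*(-1/4) = 12/5 - 6 = -18/5 ≈ -3.6000)
(sqrt(9 + 18) + D)**2 = (sqrt(9 + 18) - 18/5)**2 = (sqrt(27) - 18/5)**2 = (3*sqrt(3) - 18/5)**2 = (-18/5 + 3*sqrt(3))**2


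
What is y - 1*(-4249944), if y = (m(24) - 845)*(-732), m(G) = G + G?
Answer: 4833348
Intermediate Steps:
m(G) = 2*G
y = 583404 (y = (2*24 - 845)*(-732) = (48 - 845)*(-732) = -797*(-732) = 583404)
y - 1*(-4249944) = 583404 - 1*(-4249944) = 583404 + 4249944 = 4833348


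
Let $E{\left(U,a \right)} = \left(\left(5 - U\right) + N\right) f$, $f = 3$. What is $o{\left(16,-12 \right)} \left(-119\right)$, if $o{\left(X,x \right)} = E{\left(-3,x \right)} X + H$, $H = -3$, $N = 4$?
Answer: $-68187$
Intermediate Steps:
$E{\left(U,a \right)} = 27 - 3 U$ ($E{\left(U,a \right)} = \left(\left(5 - U\right) + 4\right) 3 = \left(9 - U\right) 3 = 27 - 3 U$)
$o{\left(X,x \right)} = -3 + 36 X$ ($o{\left(X,x \right)} = \left(27 - -9\right) X - 3 = \left(27 + 9\right) X - 3 = 36 X - 3 = -3 + 36 X$)
$o{\left(16,-12 \right)} \left(-119\right) = \left(-3 + 36 \cdot 16\right) \left(-119\right) = \left(-3 + 576\right) \left(-119\right) = 573 \left(-119\right) = -68187$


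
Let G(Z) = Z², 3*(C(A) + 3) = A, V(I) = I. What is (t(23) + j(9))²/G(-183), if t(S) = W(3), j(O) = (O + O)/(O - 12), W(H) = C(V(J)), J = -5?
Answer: 1024/301401 ≈ 0.0033975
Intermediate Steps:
C(A) = -3 + A/3
W(H) = -14/3 (W(H) = -3 + (⅓)*(-5) = -3 - 5/3 = -14/3)
j(O) = 2*O/(-12 + O) (j(O) = (2*O)/(-12 + O) = 2*O/(-12 + O))
t(S) = -14/3
(t(23) + j(9))²/G(-183) = (-14/3 + 2*9/(-12 + 9))²/((-183)²) = (-14/3 + 2*9/(-3))²/33489 = (-14/3 + 2*9*(-⅓))²*(1/33489) = (-14/3 - 6)²*(1/33489) = (-32/3)²*(1/33489) = (1024/9)*(1/33489) = 1024/301401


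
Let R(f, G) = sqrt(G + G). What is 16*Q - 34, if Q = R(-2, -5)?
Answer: -34 + 16*I*sqrt(10) ≈ -34.0 + 50.596*I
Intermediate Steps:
R(f, G) = sqrt(2)*sqrt(G) (R(f, G) = sqrt(2*G) = sqrt(2)*sqrt(G))
Q = I*sqrt(10) (Q = sqrt(2)*sqrt(-5) = sqrt(2)*(I*sqrt(5)) = I*sqrt(10) ≈ 3.1623*I)
16*Q - 34 = 16*(I*sqrt(10)) - 34 = 16*I*sqrt(10) - 34 = -34 + 16*I*sqrt(10)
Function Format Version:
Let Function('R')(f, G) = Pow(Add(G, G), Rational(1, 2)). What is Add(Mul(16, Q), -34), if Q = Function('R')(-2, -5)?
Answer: Add(-34, Mul(16, I, Pow(10, Rational(1, 2)))) ≈ Add(-34.000, Mul(50.596, I))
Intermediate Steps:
Function('R')(f, G) = Mul(Pow(2, Rational(1, 2)), Pow(G, Rational(1, 2))) (Function('R')(f, G) = Pow(Mul(2, G), Rational(1, 2)) = Mul(Pow(2, Rational(1, 2)), Pow(G, Rational(1, 2))))
Q = Mul(I, Pow(10, Rational(1, 2))) (Q = Mul(Pow(2, Rational(1, 2)), Pow(-5, Rational(1, 2))) = Mul(Pow(2, Rational(1, 2)), Mul(I, Pow(5, Rational(1, 2)))) = Mul(I, Pow(10, Rational(1, 2))) ≈ Mul(3.1623, I))
Add(Mul(16, Q), -34) = Add(Mul(16, Mul(I, Pow(10, Rational(1, 2)))), -34) = Add(Mul(16, I, Pow(10, Rational(1, 2))), -34) = Add(-34, Mul(16, I, Pow(10, Rational(1, 2))))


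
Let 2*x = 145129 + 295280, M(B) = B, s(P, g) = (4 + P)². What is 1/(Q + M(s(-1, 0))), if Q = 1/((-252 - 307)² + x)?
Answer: 1065371/9588341 ≈ 0.11111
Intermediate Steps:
x = 440409/2 (x = (145129 + 295280)/2 = (½)*440409 = 440409/2 ≈ 2.2020e+5)
Q = 2/1065371 (Q = 1/((-252 - 307)² + 440409/2) = 1/((-559)² + 440409/2) = 1/(312481 + 440409/2) = 1/(1065371/2) = 2/1065371 ≈ 1.8773e-6)
1/(Q + M(s(-1, 0))) = 1/(2/1065371 + (4 - 1)²) = 1/(2/1065371 + 3²) = 1/(2/1065371 + 9) = 1/(9588341/1065371) = 1065371/9588341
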